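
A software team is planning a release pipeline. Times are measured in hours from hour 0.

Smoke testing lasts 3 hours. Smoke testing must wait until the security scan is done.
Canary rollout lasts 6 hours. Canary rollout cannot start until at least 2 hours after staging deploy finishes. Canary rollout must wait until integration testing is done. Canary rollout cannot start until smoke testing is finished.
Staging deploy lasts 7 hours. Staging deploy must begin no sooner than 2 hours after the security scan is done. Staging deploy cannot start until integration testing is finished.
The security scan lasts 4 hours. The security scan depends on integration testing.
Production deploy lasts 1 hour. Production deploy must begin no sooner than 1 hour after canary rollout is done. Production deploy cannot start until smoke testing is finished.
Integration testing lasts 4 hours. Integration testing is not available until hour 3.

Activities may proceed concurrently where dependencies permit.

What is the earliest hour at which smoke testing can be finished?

14

Integration testing cannot begin until its own release at hour 3. It runs from hour 3 to 3 + 4 = hour 7.
The security scan waits on integration testing (finishes hour 7), so it starts at hour 7 and finishes at 7 + 4 = hour 11.
After the security scan (finishes hour 11), smoke testing can start at hour 11 and finishes at hour 14.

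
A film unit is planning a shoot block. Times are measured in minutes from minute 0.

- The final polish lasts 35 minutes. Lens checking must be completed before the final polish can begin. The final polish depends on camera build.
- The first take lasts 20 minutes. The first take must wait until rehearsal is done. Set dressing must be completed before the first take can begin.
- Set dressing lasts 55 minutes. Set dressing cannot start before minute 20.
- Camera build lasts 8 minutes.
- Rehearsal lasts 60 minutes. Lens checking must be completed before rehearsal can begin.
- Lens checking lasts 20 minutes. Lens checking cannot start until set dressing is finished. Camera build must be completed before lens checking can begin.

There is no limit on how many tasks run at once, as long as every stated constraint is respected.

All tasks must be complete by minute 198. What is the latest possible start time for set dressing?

The first take must finish by minute 198; it takes 20 minutes, so it must start by 198 − 20 = minute 178.
Rehearsal feeds into the first take (must start by minute 178); so rehearsal must finish by minute 178 and therefore start by minute 118.
The final polish must finish by minute 198; it takes 35 minutes, so it must start by 198 − 35 = minute 163.
Lens checking has several dependents: rehearsal (must start by minute 118); the final polish (must start by minute 163). The earliest of those limits is minute 118, so lens checking must start by 118 − 20 = minute 98.
For set dressing: lens checking (must start by minute 98); the first take (must start by minute 178). The most restrictive is minute 98; with a 55-minute duration, set dressing must start by minute 43.

43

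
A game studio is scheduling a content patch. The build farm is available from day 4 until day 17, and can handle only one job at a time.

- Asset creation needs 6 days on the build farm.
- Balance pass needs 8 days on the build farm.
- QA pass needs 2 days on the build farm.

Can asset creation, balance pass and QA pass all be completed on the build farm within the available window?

The build farm window is 17 − 4 = 13 days.
Running back to back, the jobs need 6 + 8 + 2 = 16 days on the build farm.
Since 16 > 13, they cannot all fit.

No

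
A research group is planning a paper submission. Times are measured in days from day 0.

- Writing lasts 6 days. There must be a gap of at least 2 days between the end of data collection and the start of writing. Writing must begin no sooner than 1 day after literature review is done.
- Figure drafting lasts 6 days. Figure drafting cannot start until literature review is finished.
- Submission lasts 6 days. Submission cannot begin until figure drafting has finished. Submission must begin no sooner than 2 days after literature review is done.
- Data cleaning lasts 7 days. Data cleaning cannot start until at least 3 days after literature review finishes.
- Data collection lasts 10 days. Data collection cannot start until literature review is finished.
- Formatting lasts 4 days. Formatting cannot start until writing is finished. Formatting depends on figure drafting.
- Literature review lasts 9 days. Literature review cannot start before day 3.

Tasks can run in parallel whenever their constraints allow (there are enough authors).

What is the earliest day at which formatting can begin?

30

After its own release at day 3, literature review can start at day 3 and finishes at day 12.
After literature review (finishes day 12), figure drafting can start at day 12 and finishes at day 18.
After literature review (finishes day 12), data collection can start at day 12 and finishes at day 22.
For writing: data collection (finishes day 22, plus 2-day gap → day 24); literature review (finishes day 12, plus 1-day gap → day 13). Taking the maximum gives a start of day 24, and it finishes at 24 + 6 = day 30.
Formatting waits on writing (finishes day 30); figure drafting (finishes day 18). The latest of these is day 30, which is the earliest formatting can start.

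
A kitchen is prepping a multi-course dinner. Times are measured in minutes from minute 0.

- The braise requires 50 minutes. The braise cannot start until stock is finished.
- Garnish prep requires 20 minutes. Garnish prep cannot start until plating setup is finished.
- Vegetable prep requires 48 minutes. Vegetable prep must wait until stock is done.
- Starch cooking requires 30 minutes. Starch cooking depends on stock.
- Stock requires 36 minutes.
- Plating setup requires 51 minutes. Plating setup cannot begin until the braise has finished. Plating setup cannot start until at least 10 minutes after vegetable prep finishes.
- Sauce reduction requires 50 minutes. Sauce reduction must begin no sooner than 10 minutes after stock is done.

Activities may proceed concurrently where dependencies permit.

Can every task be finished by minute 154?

Stock can start immediately at minute 0; it finishes at minute 36.
Starch cooking cannot begin until stock (finishes minute 36). It runs from minute 36 to 36 + 30 = minute 66.
Sauce reduction cannot begin until stock (finishes minute 36, plus 10-minute gap → minute 46). It runs from minute 46 to 46 + 50 = minute 96.
After stock (finishes minute 36), vegetable prep can start at minute 36 and finishes at minute 84.
The braise waits on stock (finishes minute 36), so it starts at minute 36 and finishes at 36 + 50 = minute 86.
For plating setup: the braise (finishes minute 86); vegetable prep (finishes minute 84, plus 10-minute gap → minute 94). Taking the maximum gives a start of minute 94, and it finishes at 94 + 51 = minute 145.
Garnish prep waits on plating setup (finishes minute 145), so it starts at minute 145 and finishes at 145 + 20 = minute 165.
The earliest everything can be done is minute 165, which is after the deadline of 154, so it is not possible.

No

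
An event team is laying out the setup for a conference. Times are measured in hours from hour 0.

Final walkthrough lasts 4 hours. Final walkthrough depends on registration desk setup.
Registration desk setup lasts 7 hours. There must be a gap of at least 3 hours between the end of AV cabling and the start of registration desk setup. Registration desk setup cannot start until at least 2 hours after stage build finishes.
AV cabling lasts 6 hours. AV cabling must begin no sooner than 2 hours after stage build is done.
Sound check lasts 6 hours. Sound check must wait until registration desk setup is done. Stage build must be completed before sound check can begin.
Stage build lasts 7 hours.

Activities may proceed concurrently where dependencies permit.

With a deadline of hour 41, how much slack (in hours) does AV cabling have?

Stage build has no prerequisites, so it starts at hour 0 and finishes at hour 7.
AV cabling waits on stage build (finishes hour 7, plus 2-hour gap → hour 9), so it starts at hour 9 and finishes at 9 + 6 = hour 15.

Working backward from the deadline:
To finish by hour 41, sound check (duration 6) must start no later than hour 35.
Final walkthrough has no dependents, so it just needs to finish by hour 41. Starting by 41 − 4 = hour 37 achieves that.
Registration desk setup feeds sound check (must start by hour 35); final walkthrough (must start by hour 37). Taking the minimum, registration desk setup must finish by hour 35 and start by 35 − 7 = hour 28.
AV cabling has to be done before registration desk setup (must start by hour 28, minus 3-hour gap → hour 25). That means finishing by hour 25, i.e. starting by 25 − 6 = hour 19.
So AV cabling can start as early as hour 9 and as late as hour 19, giving 19 − 9 = 10 hours of slack.

10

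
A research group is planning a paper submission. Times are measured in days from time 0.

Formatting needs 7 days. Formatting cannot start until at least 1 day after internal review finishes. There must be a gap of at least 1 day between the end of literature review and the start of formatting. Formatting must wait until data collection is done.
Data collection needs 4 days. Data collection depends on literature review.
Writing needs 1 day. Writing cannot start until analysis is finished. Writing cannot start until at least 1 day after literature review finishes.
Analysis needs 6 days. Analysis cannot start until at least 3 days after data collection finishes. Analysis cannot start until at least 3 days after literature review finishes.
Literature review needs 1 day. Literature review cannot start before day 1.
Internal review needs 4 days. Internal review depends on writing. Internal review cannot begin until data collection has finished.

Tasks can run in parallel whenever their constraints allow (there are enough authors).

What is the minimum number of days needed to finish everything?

28

After its own release at day 1, literature review can start at day 1 and finishes at day 2.
Data collection cannot begin until literature review (finishes day 2). It runs from day 2 to 2 + 4 = day 6.
For analysis: data collection (finishes day 6, plus 3-day gap → day 9); literature review (finishes day 2, plus 3-day gap → day 5). Taking the maximum gives a start of day 9, and it finishes at 9 + 6 = day 15.
For writing: analysis (finishes day 15); literature review (finishes day 2, plus 1-day gap → day 3). Taking the maximum gives a start of day 15, and it finishes at 15 + 1 = day 16.
Internal review needs all of writing (finishes day 16); data collection (finishes day 6). That puts its earliest start at day 16; it finishes at 16 + 4 = day 20.
For formatting: internal review (finishes day 20, plus 1-day gap → day 21); literature review (finishes day 2, plus 1-day gap → day 3); data collection (finishes day 6). Taking the maximum gives a start of day 21, and it finishes at 21 + 7 = day 28.
All tasks are finished once the last one completes. Finish times: Literature review at 2, Data collection at 6, Analysis at 15, Writing at 16, Internal review at 20, Formatting at 28. The latest is day 28.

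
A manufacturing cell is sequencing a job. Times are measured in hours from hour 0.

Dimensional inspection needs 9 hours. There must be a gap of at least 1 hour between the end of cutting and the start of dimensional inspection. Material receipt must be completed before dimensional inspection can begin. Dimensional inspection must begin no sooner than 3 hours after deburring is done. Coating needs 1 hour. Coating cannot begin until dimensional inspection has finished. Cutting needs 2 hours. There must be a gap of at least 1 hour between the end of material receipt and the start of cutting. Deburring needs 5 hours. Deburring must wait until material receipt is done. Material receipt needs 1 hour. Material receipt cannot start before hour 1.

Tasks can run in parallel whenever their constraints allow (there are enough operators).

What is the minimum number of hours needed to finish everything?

20

Material receipt waits on its own release at hour 1, so it starts at hour 1 and finishes at 1 + 1 = hour 2.
After material receipt (finishes hour 2), deburring can start at hour 2 and finishes at hour 7.
Cutting waits on material receipt (finishes hour 2, plus 1-hour gap → hour 3), so it starts at hour 3 and finishes at 3 + 2 = hour 5.
Dimensional inspection needs all of cutting (finishes hour 5, plus 1-hour gap → hour 6); material receipt (finishes hour 2); deburring (finishes hour 7, plus 3-hour gap → hour 10). That puts its earliest start at hour 10; it finishes at 10 + 9 = hour 19.
After dimensional inspection (finishes hour 19), coating can start at hour 19 and finishes at hour 20.
All tasks are finished once the last one completes. Finish times: Material receipt at 2, Cutting at 5, Deburring at 7, Dimensional inspection at 19, Coating at 20. The latest is hour 20.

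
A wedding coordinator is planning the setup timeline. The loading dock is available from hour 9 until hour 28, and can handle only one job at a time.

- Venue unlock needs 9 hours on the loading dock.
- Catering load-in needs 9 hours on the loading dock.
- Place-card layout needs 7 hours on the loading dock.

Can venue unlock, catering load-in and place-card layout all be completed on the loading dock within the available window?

The loading dock window is 28 − 9 = 19 hours.
Running back to back, the jobs need 9 + 9 + 7 = 25 hours on the loading dock.
Since 25 > 19, they cannot all fit.

No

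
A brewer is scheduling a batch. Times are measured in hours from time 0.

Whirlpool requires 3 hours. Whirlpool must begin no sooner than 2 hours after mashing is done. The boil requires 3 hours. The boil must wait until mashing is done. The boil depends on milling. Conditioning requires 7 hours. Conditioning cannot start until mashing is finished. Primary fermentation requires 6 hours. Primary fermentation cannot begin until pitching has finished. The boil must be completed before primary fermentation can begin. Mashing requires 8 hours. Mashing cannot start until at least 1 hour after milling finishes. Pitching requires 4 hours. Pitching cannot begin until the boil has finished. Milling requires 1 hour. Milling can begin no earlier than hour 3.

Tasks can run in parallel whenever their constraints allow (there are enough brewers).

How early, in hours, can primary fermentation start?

After its own release at hour 3, milling can start at hour 3 and finishes at hour 4.
After milling (finishes hour 4, plus 1-hour gap → hour 5), mashing can start at hour 5 and finishes at hour 13.
The boil has to wait for mashing (finishes hour 13); milling (finishes hour 4). The latest of these is hour 13, so the boil runs hour 13 to 13 + 3 = hour 16.
Pitching cannot begin until the boil (finishes hour 16). It runs from hour 16 to 16 + 4 = hour 20.
Primary fermentation waits on pitching (finishes hour 20); the boil (finishes hour 16). The latest of these is hour 20, which is the earliest primary fermentation can start.

20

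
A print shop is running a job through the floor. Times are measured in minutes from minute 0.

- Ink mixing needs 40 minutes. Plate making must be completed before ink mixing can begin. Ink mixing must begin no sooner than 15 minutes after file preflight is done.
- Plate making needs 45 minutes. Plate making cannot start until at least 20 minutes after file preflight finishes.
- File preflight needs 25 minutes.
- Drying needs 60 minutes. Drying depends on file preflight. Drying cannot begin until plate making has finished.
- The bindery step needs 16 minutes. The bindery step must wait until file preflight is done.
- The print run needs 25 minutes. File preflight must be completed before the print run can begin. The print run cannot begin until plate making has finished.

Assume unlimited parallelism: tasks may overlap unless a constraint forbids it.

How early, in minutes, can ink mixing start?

File preflight can start immediately at minute 0; it finishes at minute 25.
Plate making cannot begin until file preflight (finishes minute 25, plus 20-minute gap → minute 45). It runs from minute 45 to 45 + 45 = minute 90.
Ink mixing waits on plate making (finishes minute 90); file preflight (finishes minute 25, plus 15-minute gap → minute 40). The latest of these is minute 90, which is the earliest ink mixing can start.

90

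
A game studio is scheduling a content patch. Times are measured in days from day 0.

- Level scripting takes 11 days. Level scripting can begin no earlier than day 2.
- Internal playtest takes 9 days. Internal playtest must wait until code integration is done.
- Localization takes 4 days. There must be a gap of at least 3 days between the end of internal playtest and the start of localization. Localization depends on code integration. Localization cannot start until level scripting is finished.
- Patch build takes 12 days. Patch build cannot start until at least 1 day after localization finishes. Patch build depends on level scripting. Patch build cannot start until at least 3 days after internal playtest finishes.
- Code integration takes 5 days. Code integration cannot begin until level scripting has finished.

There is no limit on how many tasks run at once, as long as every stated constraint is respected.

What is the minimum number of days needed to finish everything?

47

After its own release at day 2, level scripting can start at day 2 and finishes at day 13.
Code integration cannot begin until level scripting (finishes day 13). It runs from day 13 to 13 + 5 = day 18.
Internal playtest waits on code integration (finishes day 18), so it starts at day 18 and finishes at 18 + 9 = day 27.
Localization has to wait for internal playtest (finishes day 27, plus 3-day gap → day 30); code integration (finishes day 18); level scripting (finishes day 13). The latest of these is day 30, so localization runs day 30 to 30 + 4 = day 34.
Patch build needs all of localization (finishes day 34, plus 1-day gap → day 35); level scripting (finishes day 13); internal playtest (finishes day 27, plus 3-day gap → day 30). That puts its earliest start at day 35; it finishes at 35 + 12 = day 47.
All tasks are finished once the last one completes. Finish times: Level scripting at 13, Code integration at 18, Internal playtest at 27, Localization at 34, Patch build at 47. The latest is day 47.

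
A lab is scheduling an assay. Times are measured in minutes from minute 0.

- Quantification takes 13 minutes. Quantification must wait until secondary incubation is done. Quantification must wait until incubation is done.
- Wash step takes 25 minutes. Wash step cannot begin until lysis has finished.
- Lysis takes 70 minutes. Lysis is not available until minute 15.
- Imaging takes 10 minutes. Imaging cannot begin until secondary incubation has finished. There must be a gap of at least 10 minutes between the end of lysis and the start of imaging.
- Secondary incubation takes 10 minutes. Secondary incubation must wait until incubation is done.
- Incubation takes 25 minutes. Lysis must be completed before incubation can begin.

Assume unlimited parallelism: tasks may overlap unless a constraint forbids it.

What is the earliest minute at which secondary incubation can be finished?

120

Lysis waits on its own release at minute 15, so it starts at minute 15 and finishes at 15 + 70 = minute 85.
Incubation waits on lysis (finishes minute 85), so it starts at minute 85 and finishes at 85 + 25 = minute 110.
Secondary incubation cannot begin until incubation (finishes minute 110). It runs from minute 110 to 110 + 10 = minute 120.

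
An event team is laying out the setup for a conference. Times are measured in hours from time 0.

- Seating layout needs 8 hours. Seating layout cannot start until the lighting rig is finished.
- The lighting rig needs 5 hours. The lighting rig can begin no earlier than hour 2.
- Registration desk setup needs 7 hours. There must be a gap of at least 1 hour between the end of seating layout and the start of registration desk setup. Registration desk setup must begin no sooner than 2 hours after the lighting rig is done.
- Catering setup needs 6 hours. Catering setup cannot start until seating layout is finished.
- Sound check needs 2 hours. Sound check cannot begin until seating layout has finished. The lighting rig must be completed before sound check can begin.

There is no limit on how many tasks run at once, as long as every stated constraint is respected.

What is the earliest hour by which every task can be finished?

23

The lighting rig waits on its own release at hour 2, so it starts at hour 2 and finishes at 2 + 5 = hour 7.
After the lighting rig (finishes hour 7), seating layout can start at hour 7 and finishes at hour 15.
Sound check cannot start until seating layout (finishes hour 15); the lighting rig (finishes hour 7). The controlling bound is hour 15, so sound check finishes at 15 + 2 = hour 17.
Catering setup cannot begin until seating layout (finishes hour 15). It runs from hour 15 to 15 + 6 = hour 21.
Registration desk setup cannot start until seating layout (finishes hour 15, plus 1-hour gap → hour 16); the lighting rig (finishes hour 7, plus 2-hour gap → hour 9). The controlling bound is hour 16, so registration desk setup finishes at 16 + 7 = hour 23.
All tasks are finished once the last one completes. Finish times: The lighting rig at 7, Seating layout at 15, Registration desk setup at 23, Catering setup at 21, Sound check at 17. The latest is hour 23.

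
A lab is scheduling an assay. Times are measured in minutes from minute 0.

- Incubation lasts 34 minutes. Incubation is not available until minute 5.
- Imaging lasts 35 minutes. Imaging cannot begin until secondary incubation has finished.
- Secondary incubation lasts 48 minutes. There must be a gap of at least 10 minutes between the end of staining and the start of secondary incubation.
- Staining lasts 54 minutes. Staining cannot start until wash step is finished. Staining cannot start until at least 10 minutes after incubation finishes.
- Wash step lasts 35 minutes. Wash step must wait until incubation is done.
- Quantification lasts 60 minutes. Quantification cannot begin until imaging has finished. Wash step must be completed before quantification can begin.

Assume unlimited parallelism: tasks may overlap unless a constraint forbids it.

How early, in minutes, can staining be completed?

Incubation cannot begin until its own release at minute 5. It runs from minute 5 to 5 + 34 = minute 39.
After incubation (finishes minute 39), wash step can start at minute 39 and finishes at minute 74.
Staining needs all of wash step (finishes minute 74); incubation (finishes minute 39, plus 10-minute gap → minute 49). That puts its earliest start at minute 74; it finishes at 74 + 54 = minute 128.

128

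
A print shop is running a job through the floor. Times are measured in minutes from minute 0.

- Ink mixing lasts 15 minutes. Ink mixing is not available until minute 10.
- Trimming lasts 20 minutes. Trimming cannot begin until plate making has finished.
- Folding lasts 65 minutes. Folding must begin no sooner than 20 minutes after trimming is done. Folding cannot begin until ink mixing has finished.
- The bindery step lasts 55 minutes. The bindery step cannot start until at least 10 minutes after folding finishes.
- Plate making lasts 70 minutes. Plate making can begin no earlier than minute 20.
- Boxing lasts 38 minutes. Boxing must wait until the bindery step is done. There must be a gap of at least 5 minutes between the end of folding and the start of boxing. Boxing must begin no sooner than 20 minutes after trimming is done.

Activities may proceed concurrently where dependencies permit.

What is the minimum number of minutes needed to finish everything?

Ink mixing cannot begin until its own release at minute 10. It runs from minute 10 to 10 + 15 = minute 25.
Plate making waits on its own release at minute 20, so it starts at minute 20 and finishes at 20 + 70 = minute 90.
Trimming waits on plate making (finishes minute 90), so it starts at minute 90 and finishes at 90 + 20 = minute 110.
Folding has to wait for trimming (finishes minute 110, plus 20-minute gap → minute 130); ink mixing (finishes minute 25). The latest of these is minute 130, so folding runs minute 130 to 130 + 65 = minute 195.
The bindery step cannot begin until folding (finishes minute 195, plus 10-minute gap → minute 205). It runs from minute 205 to 205 + 55 = minute 260.
Boxing needs all of the bindery step (finishes minute 260); folding (finishes minute 195, plus 5-minute gap → minute 200); trimming (finishes minute 110, plus 20-minute gap → minute 130). That puts its earliest start at minute 260; it finishes at 260 + 38 = minute 298.
All tasks are finished once the last one completes. Finish times: Plate making at 90, Ink mixing at 25, Trimming at 110, Folding at 195, The bindery step at 260, Boxing at 298. The latest is minute 298.

298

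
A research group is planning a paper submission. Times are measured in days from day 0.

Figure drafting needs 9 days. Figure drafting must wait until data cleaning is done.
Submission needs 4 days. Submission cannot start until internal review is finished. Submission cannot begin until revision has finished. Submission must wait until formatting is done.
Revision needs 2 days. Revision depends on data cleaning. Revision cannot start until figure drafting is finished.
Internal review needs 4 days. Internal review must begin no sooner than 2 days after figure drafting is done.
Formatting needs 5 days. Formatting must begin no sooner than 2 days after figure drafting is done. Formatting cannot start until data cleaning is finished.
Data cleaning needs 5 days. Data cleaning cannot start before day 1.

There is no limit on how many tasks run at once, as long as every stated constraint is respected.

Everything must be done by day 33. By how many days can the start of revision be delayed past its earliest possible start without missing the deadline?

12

After its own release at day 1, data cleaning can start at day 1 and finishes at day 6.
Figure drafting waits on data cleaning (finishes day 6), so it starts at day 6 and finishes at 6 + 9 = day 15.
For revision: data cleaning (finishes day 6); figure drafting (finishes day 15). Taking the maximum gives a start of day 15, and it finishes at 15 + 2 = day 17.

Working backward from the deadline:
To finish by day 33, submission (duration 4) must start no later than day 29.
Since submission (must start by day 29) depends on it, revision must finish by day 29. Backing off its 2-day duration gives a latest start of day 27.
So revision can start as early as day 15 and as late as day 27, giving 27 − 15 = 12 days of slack.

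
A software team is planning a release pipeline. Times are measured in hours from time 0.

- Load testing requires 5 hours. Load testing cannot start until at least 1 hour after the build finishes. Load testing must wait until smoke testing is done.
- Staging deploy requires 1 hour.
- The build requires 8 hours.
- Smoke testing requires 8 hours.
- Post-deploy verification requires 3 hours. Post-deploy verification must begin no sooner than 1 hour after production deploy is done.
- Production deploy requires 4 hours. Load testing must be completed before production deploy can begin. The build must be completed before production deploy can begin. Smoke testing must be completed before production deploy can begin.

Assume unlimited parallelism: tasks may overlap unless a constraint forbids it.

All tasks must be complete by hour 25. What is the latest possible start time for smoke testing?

4

Post-deploy verification has no dependents, so it just needs to finish by hour 25. Starting by 25 − 3 = hour 22 achieves that.
Production deploy has to be done before post-deploy verification (must start by hour 22, minus 1-hour gap → hour 21). That means finishing by hour 21, i.e. starting by 21 − 4 = hour 17.
Load testing has to be done before production deploy (must start by hour 17). That means finishing by hour 17, i.e. starting by 17 − 5 = hour 12.
Smoke testing has several dependents: load testing (must start by hour 12); production deploy (must start by hour 17). The earliest of those limits is hour 12, so smoke testing must start by 12 − 8 = hour 4.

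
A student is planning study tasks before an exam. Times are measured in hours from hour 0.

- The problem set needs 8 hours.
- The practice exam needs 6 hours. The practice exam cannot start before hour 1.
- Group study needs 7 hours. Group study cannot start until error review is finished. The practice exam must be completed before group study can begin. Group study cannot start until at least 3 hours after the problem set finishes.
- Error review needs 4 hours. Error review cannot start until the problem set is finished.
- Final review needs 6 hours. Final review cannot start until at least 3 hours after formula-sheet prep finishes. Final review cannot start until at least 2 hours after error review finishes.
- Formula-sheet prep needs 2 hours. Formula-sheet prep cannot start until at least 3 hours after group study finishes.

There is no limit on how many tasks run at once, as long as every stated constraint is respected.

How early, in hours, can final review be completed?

33

The practice exam waits on its own release at hour 1, so it starts at hour 1 and finishes at 1 + 6 = hour 7.
Nothing blocks the problem set, so it runs from hour 0 to hour 8.
Error review waits on the problem set (finishes hour 8), so it starts at hour 8 and finishes at 8 + 4 = hour 12.
Group study needs all of error review (finishes hour 12); the practice exam (finishes hour 7); the problem set (finishes hour 8, plus 3-hour gap → hour 11). That puts its earliest start at hour 12; it finishes at 12 + 7 = hour 19.
Formula-sheet prep waits on group study (finishes hour 19, plus 3-hour gap → hour 22), so it starts at hour 22 and finishes at 22 + 2 = hour 24.
Final review cannot start until formula-sheet prep (finishes hour 24, plus 3-hour gap → hour 27); error review (finishes hour 12, plus 2-hour gap → hour 14). The controlling bound is hour 27, so final review finishes at 27 + 6 = hour 33.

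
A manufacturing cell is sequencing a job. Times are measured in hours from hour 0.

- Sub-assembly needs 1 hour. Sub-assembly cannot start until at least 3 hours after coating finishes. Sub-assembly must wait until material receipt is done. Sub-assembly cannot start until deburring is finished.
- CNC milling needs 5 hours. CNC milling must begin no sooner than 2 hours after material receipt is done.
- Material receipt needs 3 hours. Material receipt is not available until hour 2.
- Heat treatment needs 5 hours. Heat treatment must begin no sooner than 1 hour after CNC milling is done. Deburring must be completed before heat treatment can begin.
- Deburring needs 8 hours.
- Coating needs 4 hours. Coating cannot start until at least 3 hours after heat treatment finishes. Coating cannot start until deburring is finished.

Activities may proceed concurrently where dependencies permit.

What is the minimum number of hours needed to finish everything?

29

Deburring has no prerequisites, so it starts at hour 0 and finishes at hour 8.
After its own release at hour 2, material receipt can start at hour 2 and finishes at hour 5.
After material receipt (finishes hour 5, plus 2-hour gap → hour 7), CNC milling can start at hour 7 and finishes at hour 12.
Heat treatment cannot start until CNC milling (finishes hour 12, plus 1-hour gap → hour 13); deburring (finishes hour 8). The controlling bound is hour 13, so heat treatment finishes at 13 + 5 = hour 18.
Coating cannot start until heat treatment (finishes hour 18, plus 3-hour gap → hour 21); deburring (finishes hour 8). The controlling bound is hour 21, so coating finishes at 21 + 4 = hour 25.
Sub-assembly needs all of coating (finishes hour 25, plus 3-hour gap → hour 28); material receipt (finishes hour 5); deburring (finishes hour 8). That puts its earliest start at hour 28; it finishes at 28 + 1 = hour 29.
All tasks are finished once the last one completes. Finish times: Material receipt at 5, Deburring at 8, CNC milling at 12, Heat treatment at 18, Coating at 25, Sub-assembly at 29. The latest is hour 29.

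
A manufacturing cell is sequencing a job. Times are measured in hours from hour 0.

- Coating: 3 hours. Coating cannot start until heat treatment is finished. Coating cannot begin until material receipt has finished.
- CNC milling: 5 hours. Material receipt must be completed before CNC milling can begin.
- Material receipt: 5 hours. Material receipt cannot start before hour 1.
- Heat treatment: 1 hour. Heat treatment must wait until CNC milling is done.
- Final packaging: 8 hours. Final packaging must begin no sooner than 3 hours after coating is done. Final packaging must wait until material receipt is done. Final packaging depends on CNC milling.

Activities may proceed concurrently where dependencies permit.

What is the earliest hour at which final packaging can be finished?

Material receipt waits on its own release at hour 1, so it starts at hour 1 and finishes at 1 + 5 = hour 6.
After material receipt (finishes hour 6), CNC milling can start at hour 6 and finishes at hour 11.
Heat treatment waits on CNC milling (finishes hour 11), so it starts at hour 11 and finishes at 11 + 1 = hour 12.
Coating has to wait for heat treatment (finishes hour 12); material receipt (finishes hour 6). The latest of these is hour 12, so coating runs hour 12 to 12 + 3 = hour 15.
Final packaging needs all of coating (finishes hour 15, plus 3-hour gap → hour 18); material receipt (finishes hour 6); CNC milling (finishes hour 11). That puts its earliest start at hour 18; it finishes at 18 + 8 = hour 26.

26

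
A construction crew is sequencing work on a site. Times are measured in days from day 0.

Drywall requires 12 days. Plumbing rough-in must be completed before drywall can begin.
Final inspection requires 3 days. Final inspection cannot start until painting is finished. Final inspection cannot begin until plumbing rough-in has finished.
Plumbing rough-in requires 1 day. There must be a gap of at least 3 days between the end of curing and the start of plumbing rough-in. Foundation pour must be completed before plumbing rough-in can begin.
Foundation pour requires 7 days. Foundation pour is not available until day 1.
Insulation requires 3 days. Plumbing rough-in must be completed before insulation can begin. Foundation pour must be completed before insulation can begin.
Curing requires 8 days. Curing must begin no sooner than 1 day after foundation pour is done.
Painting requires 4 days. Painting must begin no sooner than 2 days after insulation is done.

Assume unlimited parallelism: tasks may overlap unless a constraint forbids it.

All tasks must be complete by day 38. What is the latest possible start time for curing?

14

Final inspection must finish by day 38; it takes 3 days, so it must start by 38 − 3 = day 35.
Painting has to be done before final inspection (must start by day 35). That means finishing by day 35, i.e. starting by 35 − 4 = day 31.
Insulation has to be done before painting (must start by day 31, minus 2-day gap → day 29). That means finishing by day 29, i.e. starting by 29 − 3 = day 26.
Drywall has no dependents, so it just needs to finish by day 38. Starting by 38 − 12 = day 26 achieves that.
Plumbing rough-in feeds insulation (must start by day 26); drywall (must start by day 26); final inspection (must start by day 35). Taking the minimum, plumbing rough-in must finish by day 26 and start by 26 − 1 = day 25.
Curing feeds into plumbing rough-in (must start by day 25, minus 3-day gap → day 22); so curing must finish by day 22 and therefore start by day 14.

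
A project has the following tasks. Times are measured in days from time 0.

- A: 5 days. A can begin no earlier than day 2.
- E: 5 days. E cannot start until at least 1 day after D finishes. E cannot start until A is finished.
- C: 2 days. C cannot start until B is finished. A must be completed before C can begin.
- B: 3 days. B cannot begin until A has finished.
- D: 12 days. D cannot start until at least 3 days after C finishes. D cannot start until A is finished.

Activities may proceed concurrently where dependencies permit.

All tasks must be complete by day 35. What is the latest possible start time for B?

Nothing follows E; the deadline of day 35 is its only limit. It must start by 35 − 5 = day 30.
D must finish before E (must start by day 30, minus 1-day gap → day 29). With a 12-day duration, D must start by 29 − 12 = day 17.
C must finish before D (must start by day 17, minus 3-day gap → day 14). With a 2-day duration, C must start by 14 − 2 = day 12.
Since C (must start by day 12) depends on it, B must finish by day 12. Backing off its 3-day duration gives a latest start of day 9.

9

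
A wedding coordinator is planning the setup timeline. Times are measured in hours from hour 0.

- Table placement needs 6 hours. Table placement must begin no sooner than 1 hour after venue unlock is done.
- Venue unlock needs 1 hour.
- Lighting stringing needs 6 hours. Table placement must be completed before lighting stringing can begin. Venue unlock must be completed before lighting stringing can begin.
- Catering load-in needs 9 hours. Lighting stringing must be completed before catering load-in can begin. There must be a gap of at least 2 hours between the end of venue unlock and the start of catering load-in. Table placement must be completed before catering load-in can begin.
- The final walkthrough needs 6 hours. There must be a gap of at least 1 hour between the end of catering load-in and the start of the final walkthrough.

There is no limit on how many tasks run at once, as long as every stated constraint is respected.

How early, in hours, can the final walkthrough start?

24

Venue unlock can start immediately at hour 0; it finishes at hour 1.
Table placement cannot begin until venue unlock (finishes hour 1, plus 1-hour gap → hour 2). It runs from hour 2 to 2 + 6 = hour 8.
Lighting stringing needs all of table placement (finishes hour 8); venue unlock (finishes hour 1). That puts its earliest start at hour 8; it finishes at 8 + 6 = hour 14.
Catering load-in cannot start until lighting stringing (finishes hour 14); venue unlock (finishes hour 1, plus 2-hour gap → hour 3); table placement (finishes hour 8). The controlling bound is hour 14, so catering load-in finishes at 14 + 9 = hour 23.
The final walkthrough waits on catering load-in (finishes hour 23, plus 1-hour gap → hour 24), so the earliest it can start is hour 24.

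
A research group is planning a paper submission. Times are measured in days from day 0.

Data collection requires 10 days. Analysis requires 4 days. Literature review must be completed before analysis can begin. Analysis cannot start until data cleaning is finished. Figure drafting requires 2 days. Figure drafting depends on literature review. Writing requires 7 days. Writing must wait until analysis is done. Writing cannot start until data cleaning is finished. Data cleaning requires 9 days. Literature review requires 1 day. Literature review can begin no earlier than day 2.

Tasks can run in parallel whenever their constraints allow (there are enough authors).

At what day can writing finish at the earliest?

20

Data cleaning has no prerequisites, so it starts at day 0 and finishes at day 9.
After its own release at day 2, literature review can start at day 2 and finishes at day 3.
Analysis needs all of literature review (finishes day 3); data cleaning (finishes day 9). That puts its earliest start at day 9; it finishes at 9 + 4 = day 13.
Writing cannot start until analysis (finishes day 13); data cleaning (finishes day 9). The controlling bound is day 13, so writing finishes at 13 + 7 = day 20.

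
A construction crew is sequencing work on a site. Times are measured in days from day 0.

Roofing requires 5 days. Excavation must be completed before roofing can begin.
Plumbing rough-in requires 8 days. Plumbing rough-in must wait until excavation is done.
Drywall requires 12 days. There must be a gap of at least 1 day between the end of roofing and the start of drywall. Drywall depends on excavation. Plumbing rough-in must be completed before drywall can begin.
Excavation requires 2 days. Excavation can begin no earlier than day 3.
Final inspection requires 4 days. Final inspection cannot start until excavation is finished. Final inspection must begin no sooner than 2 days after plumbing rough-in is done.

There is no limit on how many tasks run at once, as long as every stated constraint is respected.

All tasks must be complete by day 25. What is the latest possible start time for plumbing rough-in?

Drywall must finish by day 25; it takes 12 days, so it must start by 25 − 12 = day 13.
Final inspection has no dependents, so it just needs to finish by day 25. Starting by 25 − 4 = day 21 achieves that.
Plumbing rough-in must finish in time for drywall (must start by day 13); final inspection (must start by day 21, minus 2-day gap → day 19). The tightest is day 13, so plumbing rough-in must start by 13 − 8 = day 5.

5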